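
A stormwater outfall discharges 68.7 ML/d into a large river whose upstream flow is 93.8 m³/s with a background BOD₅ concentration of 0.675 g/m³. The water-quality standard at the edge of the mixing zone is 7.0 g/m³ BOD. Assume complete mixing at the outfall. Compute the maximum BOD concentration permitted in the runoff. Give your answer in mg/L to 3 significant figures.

68.7 ML/d = 0.7951 m³/s.
Mass balance: 7·94.6 = 0.7951·Cₑ + 93.8·0.675.
Cₑ = (662.2 − 63.32) / 0.7951 = 753.1 mg/L.

753 mg/L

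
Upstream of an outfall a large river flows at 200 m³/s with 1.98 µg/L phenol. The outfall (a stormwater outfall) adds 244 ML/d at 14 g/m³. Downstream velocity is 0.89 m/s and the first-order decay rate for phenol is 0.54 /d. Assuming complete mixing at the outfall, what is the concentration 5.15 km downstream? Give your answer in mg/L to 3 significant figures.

244 ML/d = 2.824 m³/s.
1.98 µg/L = 0.00198 mg/L.
After complete mixing, C₀ = (2.824·14 + 200·0.00198) / 202.8 = 0.1969 mg/L.
Travel time t = 5150 m / 0.89 m/s = 5787 s = 0.06697 d.
C = 0.1969·exp(−0.54·0.06697) = 0.1969·0.9645 = 0.1899 mg/L.

0.190 mg/L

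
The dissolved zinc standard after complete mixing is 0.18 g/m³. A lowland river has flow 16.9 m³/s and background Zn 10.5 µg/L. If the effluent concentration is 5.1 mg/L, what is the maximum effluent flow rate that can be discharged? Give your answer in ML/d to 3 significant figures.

50.3 ML/d

10.5 µg/L = 0.0105 mg/L.
Mass balance at complete mixing: C_std·(Q_w + Q_r) = Q_w·C_e + Q_r·C_b.
Rearranging, Q_w = Q_r·(C_std − C_b)/(C_e − C_std) = 16.9·(0.18 − 0.0105) / (5.1 − 0.18) = 0.5822 m³/s.
= 50.3 ML/d.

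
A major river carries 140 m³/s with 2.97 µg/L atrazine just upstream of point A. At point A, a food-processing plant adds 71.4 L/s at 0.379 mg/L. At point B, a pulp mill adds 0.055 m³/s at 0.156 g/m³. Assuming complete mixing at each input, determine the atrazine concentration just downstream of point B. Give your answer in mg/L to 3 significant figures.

0.00322 mg/L

2.97 µg/L = 0.00297 mg/L.
71.4 L/s = 0.0714 m³/s.
After input A: C = (140·0.00297 + 0.0714·0.379) / 140.1 = 0.003162 mg/L.
After input B: C = (140.1·0.003162 + 0.055·0.156) / 140.1 = 0.003222 mg/L.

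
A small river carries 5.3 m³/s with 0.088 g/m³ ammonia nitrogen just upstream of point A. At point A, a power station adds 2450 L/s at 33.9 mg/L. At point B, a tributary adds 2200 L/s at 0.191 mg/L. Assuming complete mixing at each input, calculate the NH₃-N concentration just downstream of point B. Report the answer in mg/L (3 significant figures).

8.44 mg/L

2450 L/s = 2.45 m³/s.
After input A: C = (5.3·0.088 + 2.45·33.9) / 7.75 = 10.78 mg/L.
2200 L/s = 2.2 m³/s.
After input B: C = (7.75·10.78 + 2.2·0.191) / 9.95 = 8.436 mg/L.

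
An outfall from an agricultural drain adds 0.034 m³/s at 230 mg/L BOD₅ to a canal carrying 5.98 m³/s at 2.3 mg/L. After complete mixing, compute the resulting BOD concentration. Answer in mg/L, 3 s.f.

3.59 mg/L

Flow-weighted mixing gives C = (0.034·230 + 5.98·2.3) / (0.034 + 5.98) = 21.57/6.014 = 3.587 mg/L.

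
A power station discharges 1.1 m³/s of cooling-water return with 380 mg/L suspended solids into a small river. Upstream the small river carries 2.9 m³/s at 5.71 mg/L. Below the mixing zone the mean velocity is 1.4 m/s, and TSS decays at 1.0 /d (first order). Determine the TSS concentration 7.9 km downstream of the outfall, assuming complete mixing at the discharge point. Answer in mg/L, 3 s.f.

After complete mixing, C₀ = (1.1·380 + 2.9·5.71) / 4 = 108.6 mg/L.
Travel time t = 7900 m / 1.4 m/s = 5643 s = 0.06531 d.
C = 108.6·exp(−1.0·0.06531) = 108.6·0.9368 = 101.8 mg/L.

102 mg/L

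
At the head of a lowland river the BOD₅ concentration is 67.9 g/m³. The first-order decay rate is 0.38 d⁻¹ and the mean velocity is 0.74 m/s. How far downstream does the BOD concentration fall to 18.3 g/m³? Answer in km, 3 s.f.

221 km

From C = C₀·e^(−kt), t = ln(C₀/C)/k = ln(67.9/18.3)/0.38 = 1.311/0.38 = 3.45 d.
Distance = v·t = 0.74 m/s × 2.981e+05 s = 2.206e+05 m = 220.6 km.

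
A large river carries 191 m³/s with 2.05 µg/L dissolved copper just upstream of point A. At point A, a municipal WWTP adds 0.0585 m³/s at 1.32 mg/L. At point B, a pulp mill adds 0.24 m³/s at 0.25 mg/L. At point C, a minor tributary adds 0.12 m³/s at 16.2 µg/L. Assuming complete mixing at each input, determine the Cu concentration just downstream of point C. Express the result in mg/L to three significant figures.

2.05 µg/L = 0.00205 mg/L.
After input A: C = (191·0.00205 + 0.0585·1.32) / 191.1 = 0.002454 mg/L.
After input B: C = (191.1·0.002454 + 0.24·0.25) / 191.3 = 0.002764 mg/L.
16.2 µg/L = 0.0162 mg/L.
After input C: C = (191.3·0.002764 + 0.12·0.0162) / 191.4 = 0.002773 mg/L.

0.00277 mg/L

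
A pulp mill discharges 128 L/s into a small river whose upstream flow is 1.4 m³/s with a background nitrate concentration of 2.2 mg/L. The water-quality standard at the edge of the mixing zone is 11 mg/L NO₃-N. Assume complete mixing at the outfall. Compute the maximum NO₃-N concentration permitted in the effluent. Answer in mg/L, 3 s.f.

107 mg/L

128 L/s = 0.128 m³/s.
Mass balance: 11·1.528 = 0.128·Cₑ + 1.4·2.2.
Cₑ = (16.81 − 3.08) / 0.128 = 107.2 mg/L.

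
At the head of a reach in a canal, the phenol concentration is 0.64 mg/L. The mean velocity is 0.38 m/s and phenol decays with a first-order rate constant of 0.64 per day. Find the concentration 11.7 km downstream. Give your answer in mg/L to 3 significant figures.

0.509 mg/L

Travel time t = 11.7 km / 0.38 m/s = 1.17e+04/0.38 = 3.079e+04 s = 0.3564 d.
First-order decay: C = 0.64·exp(−0.64·0.3564) = 0.64·0.7961 = 0.5095 mg/L.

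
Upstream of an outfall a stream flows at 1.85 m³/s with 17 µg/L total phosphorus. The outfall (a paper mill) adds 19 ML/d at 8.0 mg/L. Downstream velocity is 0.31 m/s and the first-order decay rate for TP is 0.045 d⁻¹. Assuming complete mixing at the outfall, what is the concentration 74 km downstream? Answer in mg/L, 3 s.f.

19 ML/d = 0.2199 m³/s.
17 µg/L = 0.017 mg/L.
After complete mixing, C₀ = (0.2199·8 + 1.85·0.017) / 2.07 = 0.8651 mg/L.
Travel time t = 7.4e+04 m / 0.31 m/s = 2.387e+05 s = 2.763 d.
C = 0.8651·exp(−0.045·2.763) = 0.8651·0.8831 = 0.764 mg/L.

0.764 mg/L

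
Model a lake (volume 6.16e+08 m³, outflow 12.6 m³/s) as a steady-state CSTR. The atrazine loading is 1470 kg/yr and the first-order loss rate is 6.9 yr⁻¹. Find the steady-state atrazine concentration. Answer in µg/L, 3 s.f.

0.316 µg/L

Outflow Q = 12.6 m³/s × 3.156e+07 s/yr = 3.976e+08 m³/yr.
Steady-state CSTR mass balance: W = Q·C + k·V·C, so C = W/(Q + kV).
Q + kV = 3.976e+08 + 6.9·6.16e+08 = 4.648e+09 m³/yr.
C = 1470/4.648e+09 = 3.163e-07 kg/m³ = 0.0003163 mg/L = 0.3163 µg/L.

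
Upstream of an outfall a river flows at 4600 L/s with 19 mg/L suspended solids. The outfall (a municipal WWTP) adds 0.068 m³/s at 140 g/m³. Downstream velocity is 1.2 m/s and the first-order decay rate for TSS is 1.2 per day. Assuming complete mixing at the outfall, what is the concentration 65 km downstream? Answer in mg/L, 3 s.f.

9.78 mg/L

4600 L/s = 4.6 m³/s.
After complete mixing, C₀ = (0.068·140 + 4.6·19) / 4.668 = 20.76 mg/L.
Travel time t = 6.5e+04 m / 1.2 m/s = 5.417e+04 s = 0.6269 d.
C = 20.76·exp(−1.2·0.6269) = 20.76·0.4713 = 9.785 mg/L.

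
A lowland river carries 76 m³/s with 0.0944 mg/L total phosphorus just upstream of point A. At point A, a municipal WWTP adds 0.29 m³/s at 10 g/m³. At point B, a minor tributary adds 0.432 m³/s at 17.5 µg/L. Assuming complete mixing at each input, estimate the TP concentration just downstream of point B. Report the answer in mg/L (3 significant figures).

After input A: C = (76·0.0944 + 0.29·10) / 76.29 = 0.1321 mg/L.
17.5 µg/L = 0.0175 mg/L.
After input B: C = (76.29·0.1321 + 0.432·0.0175) / 76.72 = 0.1314 mg/L.

0.131 mg/L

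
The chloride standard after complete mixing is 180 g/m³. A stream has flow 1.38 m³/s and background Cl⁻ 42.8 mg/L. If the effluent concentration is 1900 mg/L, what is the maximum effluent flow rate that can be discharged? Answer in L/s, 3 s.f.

110 L/s

Mass balance at complete mixing: C_std·(Q_w + Q_r) = Q_w·C_e + Q_r·C_b.
Rearranging, Q_w = Q_r·(C_std − C_b)/(C_e − C_std) = 1.38·(180 − 42.8) / (1900 − 180) = 0.1101 m³/s.
= 110.1 L/s.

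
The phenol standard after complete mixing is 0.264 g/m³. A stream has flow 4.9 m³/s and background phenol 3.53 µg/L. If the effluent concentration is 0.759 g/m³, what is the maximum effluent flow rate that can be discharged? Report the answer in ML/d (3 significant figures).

3.53 µg/L = 0.00353 mg/L.
Mass balance at complete mixing: C_std·(Q_w + Q_r) = Q_w·C_e + Q_r·C_b.
Rearranging, Q_w = Q_r·(C_std − C_b)/(C_e − C_std) = 4.9·(0.264 − 0.00353) / (0.759 − 0.264) = 2.578 m³/s.
= 222.8 ML/d.

223 ML/d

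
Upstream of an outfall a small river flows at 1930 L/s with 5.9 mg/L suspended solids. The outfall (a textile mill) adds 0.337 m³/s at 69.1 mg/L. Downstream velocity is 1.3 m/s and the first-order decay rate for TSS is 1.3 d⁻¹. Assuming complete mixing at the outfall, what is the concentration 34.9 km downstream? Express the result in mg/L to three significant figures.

10.2 mg/L

1930 L/s = 1.93 m³/s.
After complete mixing, C₀ = (0.337·69.1 + 1.93·5.9) / 2.267 = 15.29 mg/L.
Travel time t = 3.49e+04 m / 1.3 m/s = 2.685e+04 s = 0.3107 d.
C = 15.29·exp(−1.3·0.3107) = 15.29·0.6677 = 10.21 mg/L.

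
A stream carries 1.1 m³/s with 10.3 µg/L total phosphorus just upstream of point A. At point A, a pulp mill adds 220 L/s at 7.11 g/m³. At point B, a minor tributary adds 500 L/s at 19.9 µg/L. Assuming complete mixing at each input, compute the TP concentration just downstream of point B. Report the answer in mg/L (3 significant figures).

10.3 µg/L = 0.0103 mg/L.
220 L/s = 0.22 m³/s.
After input A: C = (1.1·0.0103 + 0.22·7.11) / 1.32 = 1.194 mg/L.
500 L/s = 0.5 m³/s.
19.9 µg/L = 0.0199 mg/L.
After input B: C = (1.32·1.194 + 0.5·0.0199) / 1.82 = 0.8711 mg/L.

0.871 mg/L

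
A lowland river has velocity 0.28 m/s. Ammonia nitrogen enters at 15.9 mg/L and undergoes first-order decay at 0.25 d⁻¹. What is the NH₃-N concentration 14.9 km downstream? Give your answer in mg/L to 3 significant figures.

Travel time t = 14.9 km / 0.28 m/s = 1.49e+04/0.28 = 5.321e+04 s = 0.6159 d.
First-order decay: C = 15.9·exp(−0.25·0.6159) = 15.9·0.8573 = 13.63 mg/L.

13.6 mg/L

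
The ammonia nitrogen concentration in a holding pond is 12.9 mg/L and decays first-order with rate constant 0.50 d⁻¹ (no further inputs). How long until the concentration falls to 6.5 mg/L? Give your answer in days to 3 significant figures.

1.37 d

t = ln(C₀/C)/k = ln(12.9/6.5)/0.50 = 0.6854/0.50 = 1.371 d.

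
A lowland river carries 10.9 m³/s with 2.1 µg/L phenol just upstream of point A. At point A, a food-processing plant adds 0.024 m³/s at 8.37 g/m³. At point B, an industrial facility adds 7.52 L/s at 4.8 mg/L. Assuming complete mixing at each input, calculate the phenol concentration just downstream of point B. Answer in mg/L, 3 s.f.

0.0238 mg/L

2.1 µg/L = 0.0021 mg/L.
After input A: C = (10.9·0.0021 + 0.024·8.37) / 10.92 = 0.02048 mg/L.
7.52 L/s = 0.00752 m³/s.
After input B: C = (10.92·0.02048 + 0.00752·4.8) / 10.93 = 0.02377 mg/L.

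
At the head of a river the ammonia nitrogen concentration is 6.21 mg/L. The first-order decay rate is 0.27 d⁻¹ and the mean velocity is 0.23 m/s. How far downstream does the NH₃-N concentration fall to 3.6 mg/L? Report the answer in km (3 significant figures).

40.1 km

From C = C₀·e^(−kt), t = ln(C₀/C)/k = ln(6.21/3.6)/0.27 = 0.5452/0.27 = 2.019 d.
Distance = v·t = 0.23 m/s × 1.745e+05 s = 4.013e+04 m = 40.13 km.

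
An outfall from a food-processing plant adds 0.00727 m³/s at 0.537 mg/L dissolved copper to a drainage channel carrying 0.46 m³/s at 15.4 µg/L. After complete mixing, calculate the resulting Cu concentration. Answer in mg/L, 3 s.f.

0.0235 mg/L

15.4 µg/L = 0.0154 mg/L.
Flow-weighted mixing gives C = (0.00727·0.537 + 0.46·0.0154) / (0.00727 + 0.46) = 0.01099/0.4673 = 0.02352 mg/L.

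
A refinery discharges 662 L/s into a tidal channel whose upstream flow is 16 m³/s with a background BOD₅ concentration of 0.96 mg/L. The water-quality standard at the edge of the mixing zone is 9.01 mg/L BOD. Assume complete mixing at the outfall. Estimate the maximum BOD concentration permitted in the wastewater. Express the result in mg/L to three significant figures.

662 L/s = 0.662 m³/s.
Mass balance: 9.01·16.66 = 0.662·Cₑ + 16·0.96.
Cₑ = (150.1 − 15.36) / 0.662 = 203.6 mg/L.

204 mg/L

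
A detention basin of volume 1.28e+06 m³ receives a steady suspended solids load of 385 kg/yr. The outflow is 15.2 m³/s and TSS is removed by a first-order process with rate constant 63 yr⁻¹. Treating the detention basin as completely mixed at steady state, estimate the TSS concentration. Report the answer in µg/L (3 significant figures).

Outflow Q = 15.2 m³/s × 3.156e+07 s/yr = 4.797e+08 m³/yr.
Steady-state CSTR mass balance: W = Q·C + k·V·C, so C = W/(Q + kV).
Q + kV = 4.797e+08 + 63·1.28e+06 = 5.603e+08 m³/yr.
C = 385/5.603e+08 = 6.871e-07 kg/m³ = 0.0006871 mg/L = 0.6871 µg/L.

0.687 µg/L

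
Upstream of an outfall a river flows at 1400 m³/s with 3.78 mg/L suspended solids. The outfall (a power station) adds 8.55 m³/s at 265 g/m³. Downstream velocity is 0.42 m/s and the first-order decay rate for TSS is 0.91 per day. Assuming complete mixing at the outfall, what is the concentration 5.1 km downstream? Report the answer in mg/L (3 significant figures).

After complete mixing, C₀ = (8.55·265 + 1400·3.78) / 1409 = 5.366 mg/L.
Travel time t = 5100 m / 0.42 m/s = 1.214e+04 s = 0.1405 d.
C = 5.366·exp(−0.91·0.1405) = 5.366·0.8799 = 4.721 mg/L.

4.72 mg/L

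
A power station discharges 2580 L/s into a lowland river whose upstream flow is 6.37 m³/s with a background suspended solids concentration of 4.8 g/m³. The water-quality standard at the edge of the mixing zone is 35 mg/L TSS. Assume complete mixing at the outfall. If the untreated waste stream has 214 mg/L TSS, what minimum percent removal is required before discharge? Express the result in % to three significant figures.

48.8 %

2580 L/s = 2.58 m³/s.
Mass balance: 35·8.95 = 2.58·Cₑ + 6.37·4.8.
Cₑ = (313.2 − 30.58) / 2.58 = 109.6 mg/L.
Required removal = 1 − 109.6/214 = 48.8 %.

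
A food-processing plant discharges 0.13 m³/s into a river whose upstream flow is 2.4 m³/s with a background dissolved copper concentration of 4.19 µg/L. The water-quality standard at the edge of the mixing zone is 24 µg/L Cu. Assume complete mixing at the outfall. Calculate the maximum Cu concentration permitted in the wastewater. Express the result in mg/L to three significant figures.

0.390 mg/L

4.19 µg/L = 0.00419 mg/L.
24 µg/L = 0.024 mg/L.
Mass balance: 0.024·2.53 = 0.13·Cₑ + 2.4·0.00419.
Cₑ = (0.06072 − 0.01006) / 0.13 = 0.3897 mg/L.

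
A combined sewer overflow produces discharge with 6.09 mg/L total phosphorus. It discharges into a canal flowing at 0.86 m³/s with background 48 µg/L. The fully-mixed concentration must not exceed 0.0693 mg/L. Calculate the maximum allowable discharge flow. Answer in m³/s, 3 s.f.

0.00304 m³/s

48 µg/L = 0.048 mg/L.
Mass balance at complete mixing: C_std·(Q_w + Q_r) = Q_w·C_e + Q_r·C_b.
Rearranging, Q_w = Q_r·(C_std − C_b)/(C_e − C_std) = 0.86·(0.0693 − 0.048) / (6.09 − 0.0693) = 0.003043 m³/s.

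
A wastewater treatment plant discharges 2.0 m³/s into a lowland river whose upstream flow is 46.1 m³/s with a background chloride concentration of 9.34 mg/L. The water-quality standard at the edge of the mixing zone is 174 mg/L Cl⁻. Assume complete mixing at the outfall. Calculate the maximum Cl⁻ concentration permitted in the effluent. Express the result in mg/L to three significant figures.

3970 mg/L

Mass balance: 174·48.1 = 2·Cₑ + 46.1·9.34.
Cₑ = (8369 − 430.6) / 2 = 3969 mg/L.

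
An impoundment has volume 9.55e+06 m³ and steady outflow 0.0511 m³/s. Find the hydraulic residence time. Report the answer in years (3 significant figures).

Q = 0.0511 m³/s × 3.156e+07 s/yr = 1.613e+06 m³/yr.
Hydraulic residence time τ = V/Q = 9.55e+06/1.613e+06 = 5.922 yr.

5.92 yr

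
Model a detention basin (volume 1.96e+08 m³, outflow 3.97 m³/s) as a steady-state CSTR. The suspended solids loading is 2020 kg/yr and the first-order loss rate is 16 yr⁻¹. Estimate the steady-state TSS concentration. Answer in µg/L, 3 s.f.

Outflow Q = 3.97 m³/s × 3.156e+07 s/yr = 1.253e+08 m³/yr.
Steady-state CSTR mass balance: W = Q·C + k·V·C, so C = W/(Q + kV).
Q + kV = 1.253e+08 + 16·1.96e+08 = 3.261e+09 m³/yr.
C = 2020/3.261e+09 = 6.194e-07 kg/m³ = 0.0006194 mg/L = 0.6194 µg/L.

0.619 µg/L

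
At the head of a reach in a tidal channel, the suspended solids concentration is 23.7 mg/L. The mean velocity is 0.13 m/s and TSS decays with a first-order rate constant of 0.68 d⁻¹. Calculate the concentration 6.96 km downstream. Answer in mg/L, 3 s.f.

15.6 mg/L

Travel time t = 6.96 km / 0.13 m/s = 6960/0.13 = 5.354e+04 s = 0.6197 d.
First-order decay: C = 23.7·exp(−0.68·0.6197) = 23.7·0.6561 = 15.55 mg/L.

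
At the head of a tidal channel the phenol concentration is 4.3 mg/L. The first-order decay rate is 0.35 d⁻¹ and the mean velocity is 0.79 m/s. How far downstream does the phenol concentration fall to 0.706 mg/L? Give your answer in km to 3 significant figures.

352 km

From C = C₀·e^(−kt), t = ln(C₀/C)/k = ln(4.3/0.706)/0.35 = 1.807/0.35 = 5.162 d.
Distance = v·t = 0.79 m/s × 4.46e+05 s = 3.523e+05 m = 352.3 km.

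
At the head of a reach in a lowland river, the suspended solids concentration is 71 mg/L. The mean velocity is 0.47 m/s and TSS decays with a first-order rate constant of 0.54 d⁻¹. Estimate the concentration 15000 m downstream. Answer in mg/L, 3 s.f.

58.2 mg/L

Travel time t = 15000 m / 0.47 m/s = 1.5e+04/0.47 = 3.191e+04 s = 0.3694 d.
First-order decay: C = 71·exp(−0.54·0.3694) = 71·0.8192 = 58.16 mg/L.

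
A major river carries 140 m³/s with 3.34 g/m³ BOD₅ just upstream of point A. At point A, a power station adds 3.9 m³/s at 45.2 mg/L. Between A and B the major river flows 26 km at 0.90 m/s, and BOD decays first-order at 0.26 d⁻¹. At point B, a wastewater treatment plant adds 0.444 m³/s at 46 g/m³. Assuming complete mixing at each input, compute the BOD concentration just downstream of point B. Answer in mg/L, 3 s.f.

After input A: C = (140·3.34 + 3.9·45.2) / 143.9 = 4.474 mg/L.
Over the 26 km reach to input B (t = 2.889e+04 s = 0.3344 d), decay gives C = 4.474·exp(−0.26·0.3344) = 4.102 mg/L.
After input B: C = (143.9·4.102 + 0.444·46) / 144.3 = 4.231 mg/L.

4.23 mg/L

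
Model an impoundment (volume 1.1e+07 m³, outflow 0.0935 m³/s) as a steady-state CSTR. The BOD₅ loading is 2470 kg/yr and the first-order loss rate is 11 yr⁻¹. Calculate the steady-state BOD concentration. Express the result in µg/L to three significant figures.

19.9 µg/L

Outflow Q = 0.0935 m³/s × 3.156e+07 s/yr = 2.951e+06 m³/yr.
Steady-state CSTR mass balance: W = Q·C + k·V·C, so C = W/(Q + kV).
Q + kV = 2.951e+06 + 11·1.1e+07 = 1.24e+08 m³/yr.
C = 2470/1.24e+08 = 1.993e-05 kg/m³ = 0.01993 mg/L = 19.93 µg/L.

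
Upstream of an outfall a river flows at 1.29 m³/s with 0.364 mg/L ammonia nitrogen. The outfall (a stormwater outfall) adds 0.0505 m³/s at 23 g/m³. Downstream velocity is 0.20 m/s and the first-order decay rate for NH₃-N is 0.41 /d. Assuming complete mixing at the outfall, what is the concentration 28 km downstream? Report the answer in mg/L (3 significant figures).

After complete mixing, C₀ = (0.0505·23 + 1.29·0.364) / 1.341 = 1.217 mg/L.
Travel time t = 2.8e+04 m / 0.20 m/s = 1.4e+05 s = 1.62 d.
C = 1.217·exp(−0.41·1.62) = 1.217·0.5146 = 0.6262 mg/L.

0.626 mg/L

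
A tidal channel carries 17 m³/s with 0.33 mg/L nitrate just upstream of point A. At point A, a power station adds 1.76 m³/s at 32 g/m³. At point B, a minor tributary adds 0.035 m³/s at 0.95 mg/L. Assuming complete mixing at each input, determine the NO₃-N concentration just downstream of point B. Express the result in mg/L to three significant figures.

After input A: C = (17·0.33 + 1.76·32) / 18.76 = 3.301 mg/L.
After input B: C = (18.76·3.301 + 0.035·0.95) / 18.8 = 3.297 mg/L.

3.30 mg/L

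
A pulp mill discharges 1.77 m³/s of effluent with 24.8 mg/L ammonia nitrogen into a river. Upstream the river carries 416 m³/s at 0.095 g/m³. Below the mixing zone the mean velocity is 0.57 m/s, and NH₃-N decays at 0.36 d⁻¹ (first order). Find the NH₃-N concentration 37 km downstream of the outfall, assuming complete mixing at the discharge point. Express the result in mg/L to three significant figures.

0.152 mg/L

After complete mixing, C₀ = (1.77·24.8 + 416·0.095) / 417.8 = 0.1997 mg/L.
Travel time t = 3.7e+04 m / 0.57 m/s = 6.491e+04 s = 0.7513 d.
C = 0.1997·exp(−0.36·0.7513) = 0.1997·0.763 = 0.1524 mg/L.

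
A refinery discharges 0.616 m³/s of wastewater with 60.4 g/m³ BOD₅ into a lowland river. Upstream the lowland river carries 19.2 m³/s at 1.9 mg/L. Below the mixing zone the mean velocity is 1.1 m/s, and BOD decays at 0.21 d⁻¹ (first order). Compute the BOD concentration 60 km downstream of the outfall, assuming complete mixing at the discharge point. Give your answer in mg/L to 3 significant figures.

3.26 mg/L

After complete mixing, C₀ = (0.616·60.4 + 19.2·1.9) / 19.82 = 3.719 mg/L.
Travel time t = 6e+04 m / 1.1 m/s = 5.455e+04 s = 0.6313 d.
C = 3.719·exp(−0.21·0.6313) = 3.719·0.8758 = 3.257 mg/L.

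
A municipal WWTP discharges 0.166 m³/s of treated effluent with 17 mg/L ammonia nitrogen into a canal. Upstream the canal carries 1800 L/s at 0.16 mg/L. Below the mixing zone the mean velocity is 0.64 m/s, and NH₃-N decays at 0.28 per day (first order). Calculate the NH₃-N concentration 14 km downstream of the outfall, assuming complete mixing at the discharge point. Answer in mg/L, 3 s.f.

1800 L/s = 1.8 m³/s.
After complete mixing, C₀ = (0.166·17 + 1.8·0.16) / 1.966 = 1.582 mg/L.
Travel time t = 1.4e+04 m / 0.64 m/s = 2.188e+04 s = 0.2532 d.
C = 1.582·exp(−0.28·0.2532) = 1.582·0.9316 = 1.474 mg/L.

1.47 mg/L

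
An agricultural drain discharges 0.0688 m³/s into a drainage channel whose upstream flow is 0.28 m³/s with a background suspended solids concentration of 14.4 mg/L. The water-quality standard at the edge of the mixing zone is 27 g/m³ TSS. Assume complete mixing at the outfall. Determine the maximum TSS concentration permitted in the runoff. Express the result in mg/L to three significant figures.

Mass balance: 27·0.3488 = 0.0688·Cₑ + 0.28·14.4.
Cₑ = (9.418 − 4.032) / 0.0688 = 78.28 mg/L.

78.3 mg/L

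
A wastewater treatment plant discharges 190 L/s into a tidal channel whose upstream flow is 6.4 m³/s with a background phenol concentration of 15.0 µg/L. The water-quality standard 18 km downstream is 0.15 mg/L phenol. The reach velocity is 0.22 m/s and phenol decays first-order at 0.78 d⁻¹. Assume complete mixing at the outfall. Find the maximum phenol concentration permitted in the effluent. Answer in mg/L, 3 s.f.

190 L/s = 0.19 m³/s.
15.0 µg/L = 0.015 mg/L.
Travel time to the compliance point: t = 1.8e+04/0.22 = 8.182e+04 s = 0.947 d; decay factor exp(−0.78·0.947) = 0.4778.
So the concentration just after mixing may be at most 0.15/0.4778 = 0.314 mg/L.
Mass balance: 0.314·6.59 = 0.19·Cₑ + 6.4·0.015.
Cₑ = (2.069 − 0.096) / 0.19 = 10.38 mg/L.

10.4 mg/L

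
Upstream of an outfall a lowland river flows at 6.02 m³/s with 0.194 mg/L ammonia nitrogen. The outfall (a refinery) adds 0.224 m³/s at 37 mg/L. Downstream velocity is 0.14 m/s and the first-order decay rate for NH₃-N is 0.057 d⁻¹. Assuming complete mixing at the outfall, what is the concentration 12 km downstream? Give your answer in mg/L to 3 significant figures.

After complete mixing, C₀ = (0.224·37 + 6.02·0.194) / 6.244 = 1.514 mg/L.
Travel time t = 1.2e+04 m / 0.14 m/s = 8.571e+04 s = 0.9921 d.
C = 1.514·exp(−0.057·0.9921) = 1.514·0.945 = 1.431 mg/L.

1.43 mg/L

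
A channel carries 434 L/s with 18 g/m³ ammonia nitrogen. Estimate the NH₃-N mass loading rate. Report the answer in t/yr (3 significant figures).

247 t/yr

434 L/s = 0.434 m³/s.
Mass flux = Q·C = 0.434 m³/s × 18 g/m³ = 7.812 g/s.
= 7.812 g/s × 31.56 = 246.5 t/yr.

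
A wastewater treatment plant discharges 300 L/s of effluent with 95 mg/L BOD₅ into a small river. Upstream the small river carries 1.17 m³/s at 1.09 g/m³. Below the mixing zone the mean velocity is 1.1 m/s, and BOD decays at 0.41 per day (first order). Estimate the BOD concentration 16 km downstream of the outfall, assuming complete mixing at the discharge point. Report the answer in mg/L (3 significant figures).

18.9 mg/L

300 L/s = 0.3 m³/s.
After complete mixing, C₀ = (0.3·95 + 1.17·1.09) / 1.47 = 20.26 mg/L.
Travel time t = 1.6e+04 m / 1.1 m/s = 1.455e+04 s = 0.1684 d.
C = 20.26·exp(−0.41·0.1684) = 20.26·0.9333 = 18.9 mg/L.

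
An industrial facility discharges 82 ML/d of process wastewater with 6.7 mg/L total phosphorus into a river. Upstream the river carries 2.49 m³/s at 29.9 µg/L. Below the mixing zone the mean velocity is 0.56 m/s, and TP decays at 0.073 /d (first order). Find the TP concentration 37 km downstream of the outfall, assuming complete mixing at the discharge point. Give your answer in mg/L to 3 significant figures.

1.77 mg/L

82 ML/d = 0.9491 m³/s.
29.9 µg/L = 0.0299 mg/L.
After complete mixing, C₀ = (0.9491·6.7 + 2.49·0.0299) / 3.439 = 1.871 mg/L.
Travel time t = 3.7e+04 m / 0.56 m/s = 6.607e+04 s = 0.7647 d.
C = 1.871·exp(−0.073·0.7647) = 1.871·0.9457 = 1.769 mg/L.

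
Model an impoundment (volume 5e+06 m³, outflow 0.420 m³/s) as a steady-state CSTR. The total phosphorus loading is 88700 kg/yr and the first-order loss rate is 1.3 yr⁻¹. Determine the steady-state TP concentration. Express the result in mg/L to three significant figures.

4.49 mg/L

Outflow Q = 0.420 m³/s × 3.156e+07 s/yr = 1.325e+07 m³/yr.
Steady-state CSTR mass balance: W = Q·C + k·V·C, so C = W/(Q + kV).
Q + kV = 1.325e+07 + 1.3·5e+06 = 1.975e+07 m³/yr.
C = 88700/1.975e+07 = 0.00449 kg/m³ = 4.49 mg/L.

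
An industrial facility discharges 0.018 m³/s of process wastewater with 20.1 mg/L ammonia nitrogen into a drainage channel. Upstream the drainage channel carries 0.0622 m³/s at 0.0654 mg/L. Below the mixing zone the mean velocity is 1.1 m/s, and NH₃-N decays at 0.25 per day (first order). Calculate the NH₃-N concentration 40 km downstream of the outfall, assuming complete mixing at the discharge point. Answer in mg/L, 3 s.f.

4.11 mg/L

After complete mixing, C₀ = (0.018·20.1 + 0.0622·0.0654) / 0.0802 = 4.562 mg/L.
Travel time t = 4e+04 m / 1.1 m/s = 3.636e+04 s = 0.4209 d.
C = 4.562·exp(−0.25·0.4209) = 4.562·0.9001 = 4.106 mg/L.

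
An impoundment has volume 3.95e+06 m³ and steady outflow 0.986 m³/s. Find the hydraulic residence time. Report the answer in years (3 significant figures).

0.127 yr

Q = 0.986 m³/s × 3.156e+07 s/yr = 3.112e+07 m³/yr.
Hydraulic residence time τ = V/Q = 3.95e+06/3.112e+07 = 0.1269 yr.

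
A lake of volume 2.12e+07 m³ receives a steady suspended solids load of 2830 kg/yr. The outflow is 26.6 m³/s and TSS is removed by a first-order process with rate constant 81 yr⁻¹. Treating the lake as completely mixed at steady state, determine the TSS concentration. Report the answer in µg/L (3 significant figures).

1.11 µg/L

Outflow Q = 26.6 m³/s × 3.156e+07 s/yr = 8.394e+08 m³/yr.
Steady-state CSTR mass balance: W = Q·C + k·V·C, so C = W/(Q + kV).
Q + kV = 8.394e+08 + 81·2.12e+07 = 2.557e+09 m³/yr.
C = 2830/2.557e+09 = 1.107e-06 kg/m³ = 0.001107 mg/L = 1.107 µg/L.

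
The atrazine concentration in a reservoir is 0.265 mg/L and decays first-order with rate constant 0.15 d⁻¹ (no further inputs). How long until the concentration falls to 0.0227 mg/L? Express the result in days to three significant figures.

t = ln(C₀/C)/k = ln(0.265/0.0227)/0.15 = 2.457/0.15 = 16.38 d.

16.4 d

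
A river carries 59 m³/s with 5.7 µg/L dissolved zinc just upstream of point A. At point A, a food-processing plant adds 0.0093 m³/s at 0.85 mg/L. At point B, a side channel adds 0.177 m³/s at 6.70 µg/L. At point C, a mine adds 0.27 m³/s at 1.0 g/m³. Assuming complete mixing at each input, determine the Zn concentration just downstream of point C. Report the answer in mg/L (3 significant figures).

0.0104 mg/L

5.7 µg/L = 0.0057 mg/L.
After input A: C = (59·0.0057 + 0.0093·0.85) / 59.01 = 0.005833 mg/L.
6.70 µg/L = 0.0067 mg/L.
After input B: C = (59.01·0.005833 + 0.177·0.0067) / 59.19 = 0.005836 mg/L.
After input C: C = (59.19·0.005836 + 0.27·1) / 59.46 = 0.01035 mg/L.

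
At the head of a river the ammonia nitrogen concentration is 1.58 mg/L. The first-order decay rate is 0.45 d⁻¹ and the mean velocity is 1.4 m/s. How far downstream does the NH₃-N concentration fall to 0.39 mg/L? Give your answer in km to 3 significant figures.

From C = C₀·e^(−kt), t = ln(C₀/C)/k = ln(1.58/0.39)/0.45 = 1.399/0.45 = 3.109 d.
Distance = v·t = 1.4 m/s × 2.686e+05 s = 3.761e+05 m = 376.1 km.

376 km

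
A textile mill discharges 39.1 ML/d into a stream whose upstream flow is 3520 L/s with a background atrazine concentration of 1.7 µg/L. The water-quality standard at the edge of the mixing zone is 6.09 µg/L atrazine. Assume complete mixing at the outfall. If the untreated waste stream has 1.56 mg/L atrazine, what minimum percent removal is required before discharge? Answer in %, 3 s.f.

97.4 %

39.1 ML/d = 0.4525 m³/s.
3520 L/s = 3.52 m³/s.
1.7 µg/L = 0.0017 mg/L.
6.09 µg/L = 0.00609 mg/L.
Mass balance: 0.00609·3.973 = 0.4525·Cₑ + 3.52·0.0017.
Cₑ = (0.02419 − 0.005984) / 0.4525 = 0.04024 mg/L.
Required removal = 1 − 0.04024/1.56 = 97.42 %.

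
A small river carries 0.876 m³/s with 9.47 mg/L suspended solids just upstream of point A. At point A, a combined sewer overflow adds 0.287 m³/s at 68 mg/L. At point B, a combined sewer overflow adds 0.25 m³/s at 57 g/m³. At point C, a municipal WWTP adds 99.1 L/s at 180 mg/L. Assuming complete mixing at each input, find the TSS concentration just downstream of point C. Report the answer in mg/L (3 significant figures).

After input A: C = (0.876·9.47 + 0.287·68) / 1.163 = 23.91 mg/L.
After input B: C = (1.163·23.91 + 0.25·57) / 1.413 = 29.77 mg/L.
99.1 L/s = 0.0991 m³/s.
After input C: C = (1.413·29.77 + 0.0991·180) / 1.512 = 39.61 mg/L.

39.6 mg/L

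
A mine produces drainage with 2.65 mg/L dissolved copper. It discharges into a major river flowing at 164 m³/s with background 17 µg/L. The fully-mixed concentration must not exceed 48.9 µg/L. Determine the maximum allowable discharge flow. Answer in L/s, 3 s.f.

2010 L/s

17 µg/L = 0.017 mg/L.
48.9 µg/L = 0.0489 mg/L.
Mass balance at complete mixing: C_std·(Q_w + Q_r) = Q_w·C_e + Q_r·C_b.
Rearranging, Q_w = Q_r·(C_std − C_b)/(C_e − C_std) = 164·(0.0489 − 0.017) / (2.65 − 0.0489) = 2.011 m³/s.
= 2011 L/s.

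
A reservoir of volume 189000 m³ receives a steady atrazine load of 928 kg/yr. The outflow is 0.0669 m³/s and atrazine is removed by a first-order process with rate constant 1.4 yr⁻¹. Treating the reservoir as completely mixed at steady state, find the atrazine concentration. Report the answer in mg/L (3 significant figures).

0.391 mg/L

Outflow Q = 0.0669 m³/s × 3.156e+07 s/yr = 2.111e+06 m³/yr.
Steady-state CSTR mass balance: W = Q·C + k·V·C, so C = W/(Q + kV).
Q + kV = 2.111e+06 + 1.4·189000 = 2.376e+06 m³/yr.
C = 928/2.376e+06 = 0.0003906 kg/m³ = 0.3906 mg/L.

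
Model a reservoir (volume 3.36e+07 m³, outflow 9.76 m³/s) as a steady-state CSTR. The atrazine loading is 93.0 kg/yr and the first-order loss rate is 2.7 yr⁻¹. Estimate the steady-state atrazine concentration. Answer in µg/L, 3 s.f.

0.233 µg/L

Outflow Q = 9.76 m³/s × 3.156e+07 s/yr = 3.08e+08 m³/yr.
Steady-state CSTR mass balance: W = Q·C + k·V·C, so C = W/(Q + kV).
Q + kV = 3.08e+08 + 2.7·3.36e+07 = 3.987e+08 m³/yr.
C = 93.0/3.987e+08 = 2.332e-07 kg/m³ = 0.0002332 mg/L = 0.2332 µg/L.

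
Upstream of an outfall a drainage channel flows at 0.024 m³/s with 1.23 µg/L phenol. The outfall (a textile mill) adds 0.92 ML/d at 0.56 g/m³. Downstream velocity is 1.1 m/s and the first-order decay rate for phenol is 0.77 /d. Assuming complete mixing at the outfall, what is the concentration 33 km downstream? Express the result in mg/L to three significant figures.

0.132 mg/L

0.92 ML/d = 0.01065 m³/s.
1.23 µg/L = 0.00123 mg/L.
After complete mixing, C₀ = (0.01065·0.56 + 0.024·0.00123) / 0.03465 = 0.173 mg/L.
Travel time t = 3.3e+04 m / 1.1 m/s = 3e+04 s = 0.3472 d.
C = 0.173·exp(−0.77·0.3472) = 0.173·0.7654 = 0.1324 mg/L.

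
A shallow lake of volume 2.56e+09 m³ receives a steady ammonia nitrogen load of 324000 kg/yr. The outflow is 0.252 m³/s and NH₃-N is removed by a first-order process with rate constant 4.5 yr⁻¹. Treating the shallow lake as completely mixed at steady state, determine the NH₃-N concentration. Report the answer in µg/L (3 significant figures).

Outflow Q = 0.252 m³/s × 3.156e+07 s/yr = 7.953e+06 m³/yr.
Steady-state CSTR mass balance: W = Q·C + k·V·C, so C = W/(Q + kV).
Q + kV = 7.953e+06 + 4.5·2.56e+09 = 1.153e+10 m³/yr.
C = 324000/1.153e+10 = 2.811e-05 kg/m³ = 0.02811 mg/L = 28.11 µg/L.

28.1 µg/L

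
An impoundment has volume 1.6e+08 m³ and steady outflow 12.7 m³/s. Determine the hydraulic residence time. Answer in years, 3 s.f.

Q = 12.7 m³/s × 3.156e+07 s/yr = 4.008e+08 m³/yr.
Hydraulic residence time τ = V/Q = 1.6e+08/4.008e+08 = 0.3992 yr.

0.399 yr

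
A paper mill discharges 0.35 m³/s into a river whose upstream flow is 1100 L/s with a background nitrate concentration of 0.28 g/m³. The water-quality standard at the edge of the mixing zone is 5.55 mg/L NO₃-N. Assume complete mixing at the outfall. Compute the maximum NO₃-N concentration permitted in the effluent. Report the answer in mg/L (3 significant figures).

22.1 mg/L

1100 L/s = 1.1 m³/s.
Mass balance: 5.55·1.45 = 0.35·Cₑ + 1.1·0.28.
Cₑ = (8.048 − 0.308) / 0.35 = 22.11 mg/L.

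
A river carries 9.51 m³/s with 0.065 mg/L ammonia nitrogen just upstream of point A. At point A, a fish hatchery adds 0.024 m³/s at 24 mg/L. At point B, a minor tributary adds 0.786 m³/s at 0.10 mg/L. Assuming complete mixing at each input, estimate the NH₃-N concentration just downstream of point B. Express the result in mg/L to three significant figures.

0.123 mg/L

After input A: C = (9.51·0.065 + 0.024·24) / 9.534 = 0.1253 mg/L.
After input B: C = (9.534·0.1253 + 0.786·0.1) / 10.32 = 0.1233 mg/L.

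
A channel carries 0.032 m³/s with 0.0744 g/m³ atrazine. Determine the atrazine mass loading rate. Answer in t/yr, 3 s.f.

0.0751 t/yr

Mass flux = Q·C = 0.032 m³/s × 0.0744 g/m³ = 0.002381 g/s.
= 0.002381 g/s × 31.56 = 0.07513 t/yr.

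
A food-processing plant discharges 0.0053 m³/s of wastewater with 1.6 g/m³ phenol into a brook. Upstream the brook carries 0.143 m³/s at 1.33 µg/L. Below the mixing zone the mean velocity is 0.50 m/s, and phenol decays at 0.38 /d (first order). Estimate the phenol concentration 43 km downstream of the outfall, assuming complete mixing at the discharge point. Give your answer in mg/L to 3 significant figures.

0.0401 mg/L

1.33 µg/L = 0.00133 mg/L.
After complete mixing, C₀ = (0.0053·1.6 + 0.143·0.00133) / 0.1483 = 0.05846 mg/L.
Travel time t = 4.3e+04 m / 0.50 m/s = 8.6e+04 s = 0.9954 d.
C = 0.05846·exp(−0.38·0.9954) = 0.05846·0.6851 = 0.04005 mg/L.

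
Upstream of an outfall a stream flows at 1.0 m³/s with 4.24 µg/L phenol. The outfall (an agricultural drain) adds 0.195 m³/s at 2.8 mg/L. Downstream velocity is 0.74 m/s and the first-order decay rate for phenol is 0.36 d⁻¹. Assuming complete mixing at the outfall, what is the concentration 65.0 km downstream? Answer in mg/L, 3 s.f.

4.24 µg/L = 0.00424 mg/L.
After complete mixing, C₀ = (0.195·2.8 + 1·0.00424) / 1.195 = 0.4605 mg/L.
Travel time t = 6.5e+04 m / 0.74 m/s = 8.784e+04 s = 1.017 d.
C = 0.4605·exp(−0.36·1.017) = 0.4605·0.6935 = 0.3193 mg/L.

0.319 mg/L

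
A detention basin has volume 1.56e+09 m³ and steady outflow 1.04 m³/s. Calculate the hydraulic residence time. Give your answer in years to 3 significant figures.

47.5 yr

Q = 1.04 m³/s × 3.156e+07 s/yr = 3.282e+07 m³/yr.
Hydraulic residence time τ = V/Q = 1.56e+09/3.282e+07 = 47.53 yr.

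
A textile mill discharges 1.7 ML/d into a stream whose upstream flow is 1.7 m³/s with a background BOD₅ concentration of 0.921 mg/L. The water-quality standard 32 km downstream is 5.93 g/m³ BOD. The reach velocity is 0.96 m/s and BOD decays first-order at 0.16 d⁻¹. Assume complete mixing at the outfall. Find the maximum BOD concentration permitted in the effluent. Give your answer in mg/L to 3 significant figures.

472 mg/L

1.7 ML/d = 0.01968 m³/s.
Travel time to the compliance point: t = 3.2e+04/0.96 = 3.333e+04 s = 0.3858 d; decay factor exp(−0.16·0.3858) = 0.9401.
So the concentration just after mixing may be at most 5.93/0.9401 = 6.308 mg/L.
Mass balance: 6.308·1.72 = 0.01968·Cₑ + 1.7·0.921.
Cₑ = (10.85 − 1.566) / 0.01968 = 471.7 mg/L.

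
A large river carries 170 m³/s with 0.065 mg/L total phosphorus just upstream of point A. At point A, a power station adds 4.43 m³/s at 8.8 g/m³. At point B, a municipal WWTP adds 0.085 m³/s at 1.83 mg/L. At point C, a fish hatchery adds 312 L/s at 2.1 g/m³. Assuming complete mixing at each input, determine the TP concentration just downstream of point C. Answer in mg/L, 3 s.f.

After input A: C = (170·0.065 + 4.43·8.8) / 174.4 = 0.2868 mg/L.
After input B: C = (174.4·0.2868 + 0.085·1.83) / 174.5 = 0.2876 mg/L.
312 L/s = 0.312 m³/s.
After input C: C = (174.5·0.2876 + 0.312·2.1) / 174.8 = 0.2908 mg/L.

0.291 mg/L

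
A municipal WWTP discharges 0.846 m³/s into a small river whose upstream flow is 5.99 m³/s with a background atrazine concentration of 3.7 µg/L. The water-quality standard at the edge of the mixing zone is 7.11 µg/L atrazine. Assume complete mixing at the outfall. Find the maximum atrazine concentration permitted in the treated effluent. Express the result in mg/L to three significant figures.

0.0313 mg/L

3.7 µg/L = 0.0037 mg/L.
7.11 µg/L = 0.00711 mg/L.
Mass balance: 0.00711·6.836 = 0.846·Cₑ + 5.99·0.0037.
Cₑ = (0.0486 − 0.02216) / 0.846 = 0.03125 mg/L.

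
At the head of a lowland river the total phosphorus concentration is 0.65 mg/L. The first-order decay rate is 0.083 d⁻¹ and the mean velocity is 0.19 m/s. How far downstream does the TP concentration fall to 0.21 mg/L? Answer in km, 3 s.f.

223 km

From C = C₀·e^(−kt), t = ln(C₀/C)/k = ln(0.65/0.21)/0.083 = 1.13/0.083 = 13.61 d.
Distance = v·t = 0.19 m/s × 1.176e+06 s = 2.235e+05 m = 223.5 km.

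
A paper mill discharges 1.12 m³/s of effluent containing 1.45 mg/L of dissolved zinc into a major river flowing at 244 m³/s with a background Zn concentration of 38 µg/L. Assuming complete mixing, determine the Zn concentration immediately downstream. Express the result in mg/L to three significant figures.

0.0445 mg/L

38 µg/L = 0.038 mg/L.
Conservation of mass across the mixing zone: C = (1.12·1.45 + 244·0.038) / (1.12 + 244) = 10.9/245.1 = 0.04445 mg/L.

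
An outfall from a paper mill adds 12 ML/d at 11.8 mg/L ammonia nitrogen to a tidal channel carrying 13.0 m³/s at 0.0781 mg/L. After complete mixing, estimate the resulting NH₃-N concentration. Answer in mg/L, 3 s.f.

0.202 mg/L

12 ML/d = 0.1389 m³/s.
By mass balance at complete mixing, C = (0.1389·11.8 + 13·0.0781) / (0.1389 + 13) = 2.654/13.14 = 0.202 mg/L.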